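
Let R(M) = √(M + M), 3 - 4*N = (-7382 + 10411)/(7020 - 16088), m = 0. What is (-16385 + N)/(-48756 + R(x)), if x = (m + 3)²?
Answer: 2414585996681/7185324564408 + 594286487*√2/28741298257632 ≈ 0.33607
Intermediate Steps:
N = 30233/36272 (N = ¾ - (-7382 + 10411)/(4*(7020 - 16088)) = ¾ - 3029/(4*(-9068)) = ¾ - 3029*(-1)/(4*9068) = ¾ - ¼*(-3029/9068) = ¾ + 3029/36272 = 30233/36272 ≈ 0.83351)
x = 9 (x = (0 + 3)² = 3² = 9)
R(M) = √2*√M (R(M) = √(2*M) = √2*√M)
(-16385 + N)/(-48756 + R(x)) = (-16385 + 30233/36272)/(-48756 + √2*√9) = -594286487/(36272*(-48756 + √2*3)) = -594286487/(36272*(-48756 + 3*√2))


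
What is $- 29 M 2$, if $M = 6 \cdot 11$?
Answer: $-3828$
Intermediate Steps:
$M = 66$
$- 29 M 2 = \left(-29\right) 66 \cdot 2 = \left(-1914\right) 2 = -3828$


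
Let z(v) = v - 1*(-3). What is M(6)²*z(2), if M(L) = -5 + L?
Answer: 5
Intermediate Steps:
z(v) = 3 + v (z(v) = v + 3 = 3 + v)
M(6)²*z(2) = (-5 + 6)²*(3 + 2) = 1²*5 = 1*5 = 5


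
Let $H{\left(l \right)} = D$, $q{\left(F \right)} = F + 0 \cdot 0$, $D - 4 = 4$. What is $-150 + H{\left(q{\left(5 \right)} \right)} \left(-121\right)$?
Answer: $-1118$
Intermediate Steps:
$D = 8$ ($D = 4 + 4 = 8$)
$q{\left(F \right)} = F$ ($q{\left(F \right)} = F + 0 = F$)
$H{\left(l \right)} = 8$
$-150 + H{\left(q{\left(5 \right)} \right)} \left(-121\right) = -150 + 8 \left(-121\right) = -150 - 968 = -1118$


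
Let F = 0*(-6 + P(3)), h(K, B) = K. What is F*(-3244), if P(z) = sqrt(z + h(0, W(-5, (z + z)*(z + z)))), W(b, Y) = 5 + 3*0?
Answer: 0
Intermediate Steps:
W(b, Y) = 5 (W(b, Y) = 5 + 0 = 5)
P(z) = sqrt(z) (P(z) = sqrt(z + 0) = sqrt(z))
F = 0 (F = 0*(-6 + sqrt(3)) = 0)
F*(-3244) = 0*(-3244) = 0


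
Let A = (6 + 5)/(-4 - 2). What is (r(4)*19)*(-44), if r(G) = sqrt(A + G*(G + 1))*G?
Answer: -1672*sqrt(654)/3 ≈ -14253.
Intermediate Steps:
A = -11/6 (A = 11/(-6) = 11*(-1/6) = -11/6 ≈ -1.8333)
r(G) = G*sqrt(-11/6 + G*(1 + G)) (r(G) = sqrt(-11/6 + G*(G + 1))*G = sqrt(-11/6 + G*(1 + G))*G = G*sqrt(-11/6 + G*(1 + G)))
(r(4)*19)*(-44) = (((1/6)*4*sqrt(-66 + 36*4 + 36*4**2))*19)*(-44) = (((1/6)*4*sqrt(-66 + 144 + 36*16))*19)*(-44) = (((1/6)*4*sqrt(-66 + 144 + 576))*19)*(-44) = (((1/6)*4*sqrt(654))*19)*(-44) = ((2*sqrt(654)/3)*19)*(-44) = (38*sqrt(654)/3)*(-44) = -1672*sqrt(654)/3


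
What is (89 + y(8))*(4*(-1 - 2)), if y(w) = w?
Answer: -1164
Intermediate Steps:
(89 + y(8))*(4*(-1 - 2)) = (89 + 8)*(4*(-1 - 2)) = 97*(4*(-3)) = 97*(-12) = -1164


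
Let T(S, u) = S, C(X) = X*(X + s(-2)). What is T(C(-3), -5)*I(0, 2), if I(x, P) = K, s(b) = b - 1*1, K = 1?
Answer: 18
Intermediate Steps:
s(b) = -1 + b (s(b) = b - 1 = -1 + b)
C(X) = X*(-3 + X) (C(X) = X*(X + (-1 - 2)) = X*(X - 3) = X*(-3 + X))
I(x, P) = 1
T(C(-3), -5)*I(0, 2) = -3*(-3 - 3)*1 = -3*(-6)*1 = 18*1 = 18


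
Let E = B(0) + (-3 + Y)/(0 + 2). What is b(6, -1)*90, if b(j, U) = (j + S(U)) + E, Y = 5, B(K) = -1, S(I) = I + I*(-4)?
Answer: 810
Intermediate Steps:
S(I) = -3*I (S(I) = I - 4*I = -3*I)
E = 0 (E = -1 + (-3 + 5)/(0 + 2) = -1 + 2/2 = -1 + 2*(½) = -1 + 1 = 0)
b(j, U) = j - 3*U (b(j, U) = (j - 3*U) + 0 = j - 3*U)
b(6, -1)*90 = (6 - 3*(-1))*90 = (6 + 3)*90 = 9*90 = 810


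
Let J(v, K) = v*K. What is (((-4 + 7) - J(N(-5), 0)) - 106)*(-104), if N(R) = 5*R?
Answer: 10712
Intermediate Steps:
J(v, K) = K*v
(((-4 + 7) - J(N(-5), 0)) - 106)*(-104) = (((-4 + 7) - 0*5*(-5)) - 106)*(-104) = ((3 - 0*(-25)) - 106)*(-104) = ((3 - 1*0) - 106)*(-104) = ((3 + 0) - 106)*(-104) = (3 - 106)*(-104) = -103*(-104) = 10712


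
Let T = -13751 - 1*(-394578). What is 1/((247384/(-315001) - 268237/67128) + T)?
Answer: 21145387128/8052633242478467 ≈ 2.6259e-6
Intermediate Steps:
T = 380827 (T = -13751 + 394578 = 380827)
1/((247384/(-315001) - 268237/67128) + T) = 1/((247384/(-315001) - 268237/67128) + 380827) = 1/((247384*(-1/315001) - 268237*1/67128) + 380827) = 1/((-247384/315001 - 268237/67128) + 380827) = 1/(-101101316389/21145387128 + 380827) = 1/(8052633242478467/21145387128) = 21145387128/8052633242478467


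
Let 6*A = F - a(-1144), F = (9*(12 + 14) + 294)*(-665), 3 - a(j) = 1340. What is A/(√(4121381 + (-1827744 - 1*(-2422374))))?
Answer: -349783*√4716011/28296066 ≈ -26.845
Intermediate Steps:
a(j) = -1337 (a(j) = 3 - 1*1340 = 3 - 1340 = -1337)
F = -351120 (F = (9*26 + 294)*(-665) = (234 + 294)*(-665) = 528*(-665) = -351120)
A = -349783/6 (A = (-351120 - 1*(-1337))/6 = (-351120 + 1337)/6 = (⅙)*(-349783) = -349783/6 ≈ -58297.)
A/(√(4121381 + (-1827744 - 1*(-2422374)))) = -349783/(6*√(4121381 + (-1827744 - 1*(-2422374)))) = -349783/(6*√(4121381 + (-1827744 + 2422374))) = -349783/(6*√(4121381 + 594630)) = -349783*√4716011/4716011/6 = -349783*√4716011/28296066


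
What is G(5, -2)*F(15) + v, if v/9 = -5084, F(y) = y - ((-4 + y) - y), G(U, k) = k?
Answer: -45794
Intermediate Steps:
F(y) = 4 + y (F(y) = y - 1*(-4) = y + 4 = 4 + y)
v = -45756 (v = 9*(-5084) = -45756)
G(5, -2)*F(15) + v = -2*(4 + 15) - 45756 = -2*19 - 45756 = -38 - 45756 = -45794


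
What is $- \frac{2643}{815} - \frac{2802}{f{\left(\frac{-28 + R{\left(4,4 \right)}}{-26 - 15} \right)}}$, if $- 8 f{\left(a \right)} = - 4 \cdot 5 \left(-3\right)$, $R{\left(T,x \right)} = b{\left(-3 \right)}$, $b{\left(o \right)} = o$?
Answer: $\frac{301841}{815} \approx 370.36$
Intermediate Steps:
$R{\left(T,x \right)} = -3$
$f{\left(a \right)} = - \frac{15}{2}$ ($f{\left(a \right)} = - \frac{\left(-4\right) 5 \left(-3\right)}{8} = - \frac{\left(-4\right) \left(-15\right)}{8} = \left(- \frac{1}{8}\right) 60 = - \frac{15}{2}$)
$- \frac{2643}{815} - \frac{2802}{f{\left(\frac{-28 + R{\left(4,4 \right)}}{-26 - 15} \right)}} = - \frac{2643}{815} - \frac{2802}{- \frac{15}{2}} = \left(-2643\right) \frac{1}{815} - - \frac{1868}{5} = - \frac{2643}{815} + \frac{1868}{5} = \frac{301841}{815}$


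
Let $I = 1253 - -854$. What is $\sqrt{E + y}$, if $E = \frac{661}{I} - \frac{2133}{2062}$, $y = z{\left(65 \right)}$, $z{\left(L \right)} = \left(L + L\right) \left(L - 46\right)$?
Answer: $\frac{\sqrt{951219020738846}}{620662} \approx 49.692$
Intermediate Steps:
$I = 2107$ ($I = 1253 + 854 = 2107$)
$z{\left(L \right)} = 2 L \left(-46 + L\right)$
$y = 2470$ ($y = 2 \cdot 65 \left(-46 + 65\right) = 2 \cdot 65 \cdot 19 = 2470$)
$E = - \frac{3131249}{4344634}$ ($E = \frac{661}{2107} - \frac{2133}{2062} = - \frac{3131249}{4344634} \approx -0.72072$)
$\sqrt{E + y} = \sqrt{- \frac{3131249}{4344634} + 2470} = \sqrt{\frac{10728114731}{4344634}} = \frac{\sqrt{951219020738846}}{620662}$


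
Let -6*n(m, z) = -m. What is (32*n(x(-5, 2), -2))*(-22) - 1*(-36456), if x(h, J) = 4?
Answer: 107960/3 ≈ 35987.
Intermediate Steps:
n(m, z) = m/6 (n(m, z) = -(-1)*m/6 = m/6)
(32*n(x(-5, 2), -2))*(-22) - 1*(-36456) = (32*((⅙)*4))*(-22) - 1*(-36456) = (32*(⅔))*(-22) + 36456 = (64/3)*(-22) + 36456 = -1408/3 + 36456 = 107960/3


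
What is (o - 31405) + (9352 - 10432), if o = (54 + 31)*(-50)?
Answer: -36735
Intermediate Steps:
o = -4250 (o = 85*(-50) = -4250)
(o - 31405) + (9352 - 10432) = (-4250 - 31405) + (9352 - 10432) = -35655 - 1080 = -36735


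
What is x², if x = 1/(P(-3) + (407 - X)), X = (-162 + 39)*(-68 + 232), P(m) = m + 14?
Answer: 1/423948100 ≈ 2.3588e-9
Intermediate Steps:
P(m) = 14 + m
X = -20172 (X = -123*164 = -20172)
x = 1/20590 (x = 1/((14 - 3) + (407 - 1*(-20172))) = 1/(11 + (407 + 20172)) = 1/(11 + 20579) = 1/20590 ≈ 4.8567e-5)
x² = (1/20590)² = 1/423948100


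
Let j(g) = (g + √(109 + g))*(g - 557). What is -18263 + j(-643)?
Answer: 753337 - 1200*I*√534 ≈ 7.5334e+5 - 27730.0*I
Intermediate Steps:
j(g) = (-557 + g)*(g + √(109 + g)) (j(g) = (g + √(109 + g))*(-557 + g) = (-557 + g)*(g + √(109 + g)))
-18263 + j(-643) = -18263 + ((-643)² - 557*(-643) - 557*√(109 - 643) - 643*√(109 - 643)) = -18263 + (413449 + 358151 - 557*I*√534 - 643*I*√534) = -18263 + (771600 - 1200*I*√534) = 753337 - 1200*I*√534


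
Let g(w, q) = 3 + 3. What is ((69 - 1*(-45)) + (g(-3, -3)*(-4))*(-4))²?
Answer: 44100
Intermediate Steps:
g(w, q) = 6
((69 - 1*(-45)) + (g(-3, -3)*(-4))*(-4))² = ((69 - 1*(-45)) + (6*(-4))*(-4))² = ((69 + 45) - 24*(-4))² = (114 + 96)² = 210² = 44100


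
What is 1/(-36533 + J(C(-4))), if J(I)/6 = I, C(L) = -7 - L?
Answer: -1/36551 ≈ -2.7359e-5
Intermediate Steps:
J(I) = 6*I
1/(-36533 + J(C(-4))) = 1/(-36533 + 6*(-7 - 1*(-4))) = 1/(-36533 + 6*(-7 + 4)) = 1/(-36533 + 6*(-3)) = 1/(-36533 - 18) = 1/(-36551) = -1/36551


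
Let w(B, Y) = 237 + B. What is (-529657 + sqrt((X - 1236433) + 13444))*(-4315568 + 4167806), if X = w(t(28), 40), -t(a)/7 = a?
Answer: 78263177634 - 295524*I*sqrt(305737) ≈ 7.8263e+10 - 1.6341e+8*I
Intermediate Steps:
t(a) = -7*a
X = 41 (X = 237 - 7*28 = 237 - 196 = 41)
(-529657 + sqrt((X - 1236433) + 13444))*(-4315568 + 4167806) = (-529657 + sqrt((41 - 1236433) + 13444))*(-4315568 + 4167806) = (-529657 + sqrt(-1236392 + 13444))*(-147762) = (-529657 + sqrt(-1222948))*(-147762) = (-529657 + 2*I*sqrt(305737))*(-147762) = 78263177634 - 295524*I*sqrt(305737)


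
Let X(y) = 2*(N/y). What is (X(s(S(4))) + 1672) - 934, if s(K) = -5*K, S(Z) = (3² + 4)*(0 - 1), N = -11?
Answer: 47948/65 ≈ 737.66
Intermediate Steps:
S(Z) = -13 (S(Z) = (9 + 4)*(-1) = 13*(-1) = -13)
X(y) = -22/y (X(y) = 2*(-11/y) = -22/y)
(X(s(S(4))) + 1672) - 934 = (-22/((-5*(-13))) + 1672) - 934 = (-22/65 + 1672) - 934 = 108658/65 - 934 = 47948/65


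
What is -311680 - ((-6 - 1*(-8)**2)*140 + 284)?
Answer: -302164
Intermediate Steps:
-311680 - ((-6 - 1*(-8)**2)*140 + 284) = -311680 - ((-6 - 1*64)*140 + 284) = -311680 - ((-6 - 64)*140 + 284) = -311680 - (-70*140 + 284) = -311680 - (-9800 + 284) = -311680 - 1*(-9516) = -311680 + 9516 = -302164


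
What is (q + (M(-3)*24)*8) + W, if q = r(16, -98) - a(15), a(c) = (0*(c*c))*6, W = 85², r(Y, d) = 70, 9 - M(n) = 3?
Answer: 8447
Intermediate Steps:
M(n) = 6 (M(n) = 9 - 1*3 = 9 - 3 = 6)
W = 7225
a(c) = 0 (a(c) = (0*c²)*6 = 0*6 = 0)
q = 70 (q = 70 - 1*0 = 70 + 0 = 70)
(q + (M(-3)*24)*8) + W = (70 + (6*24)*8) + 7225 = (70 + 144*8) + 7225 = (70 + 1152) + 7225 = 1222 + 7225 = 8447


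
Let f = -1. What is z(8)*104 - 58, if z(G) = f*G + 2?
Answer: -682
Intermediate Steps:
z(G) = 2 - G (z(G) = -G + 2 = 2 - G)
z(8)*104 - 58 = (2 - 1*8)*104 - 58 = (2 - 8)*104 - 58 = -6*104 - 58 = -624 - 58 = -682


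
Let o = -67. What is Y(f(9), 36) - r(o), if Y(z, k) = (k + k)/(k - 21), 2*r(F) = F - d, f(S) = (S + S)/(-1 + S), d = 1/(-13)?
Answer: 2487/65 ≈ 38.262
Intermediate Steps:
d = -1/13 ≈ -0.076923
f(S) = 2*S/(-1 + S) (f(S) = (2*S)/(-1 + S) = 2*S/(-1 + S))
r(F) = 1/26 + F/2 (r(F) = (F - 1*(-1/13))/2 = (F + 1/13)/2 = (1/13 + F)/2 = 1/26 + F/2)
Y(z, k) = 2*k/(-21 + k) (Y(z, k) = (2*k)/(-21 + k) = 2*k/(-21 + k))
Y(f(9), 36) - r(o) = 2*36/(-21 + 36) - (1/26 + (½)*(-67)) = 2*36/15 - (1/26 - 67/2) = 2*36*(1/15) - 1*(-435/13) = 24/5 + 435/13 = 2487/65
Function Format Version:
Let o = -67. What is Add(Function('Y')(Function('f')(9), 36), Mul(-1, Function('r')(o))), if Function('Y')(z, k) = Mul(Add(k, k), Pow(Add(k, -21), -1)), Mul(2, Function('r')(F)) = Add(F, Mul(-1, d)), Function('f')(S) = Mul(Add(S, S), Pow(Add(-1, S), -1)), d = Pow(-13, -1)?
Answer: Rational(2487, 65) ≈ 38.262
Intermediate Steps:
d = Rational(-1, 13) ≈ -0.076923
Function('f')(S) = Mul(2, S, Pow(Add(-1, S), -1)) (Function('f')(S) = Mul(Mul(2, S), Pow(Add(-1, S), -1)) = Mul(2, S, Pow(Add(-1, S), -1)))
Function('r')(F) = Add(Rational(1, 26), Mul(Rational(1, 2), F)) (Function('r')(F) = Mul(Rational(1, 2), Add(F, Mul(-1, Rational(-1, 13)))) = Mul(Rational(1, 2), Add(F, Rational(1, 13))) = Mul(Rational(1, 2), Add(Rational(1, 13), F)) = Add(Rational(1, 26), Mul(Rational(1, 2), F)))
Function('Y')(z, k) = Mul(2, k, Pow(Add(-21, k), -1)) (Function('Y')(z, k) = Mul(Mul(2, k), Pow(Add(-21, k), -1)) = Mul(2, k, Pow(Add(-21, k), -1)))
Add(Function('Y')(Function('f')(9), 36), Mul(-1, Function('r')(o))) = Add(Mul(2, 36, Pow(Add(-21, 36), -1)), Mul(-1, Add(Rational(1, 26), Mul(Rational(1, 2), -67)))) = Add(Mul(2, 36, Pow(15, -1)), Mul(-1, Add(Rational(1, 26), Rational(-67, 2)))) = Add(Mul(2, 36, Rational(1, 15)), Mul(-1, Rational(-435, 13))) = Add(Rational(24, 5), Rational(435, 13)) = Rational(2487, 65)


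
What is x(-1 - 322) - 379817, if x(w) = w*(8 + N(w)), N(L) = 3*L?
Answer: -69414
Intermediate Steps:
x(w) = w*(8 + 3*w)
x(-1 - 322) - 379817 = (-1 - 322)*(8 + 3*(-1 - 322)) - 379817 = -323*(8 + 3*(-323)) - 379817 = -323*(8 - 969) - 379817 = -323*(-961) - 379817 = 310403 - 379817 = -69414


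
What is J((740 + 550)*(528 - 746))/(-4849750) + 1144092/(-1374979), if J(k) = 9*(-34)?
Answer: -2774069716713/3334152202625 ≈ -0.83202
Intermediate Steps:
J(k) = -306
J((740 + 550)*(528 - 746))/(-4849750) + 1144092/(-1374979) = -306/(-4849750) + 1144092/(-1374979) = -306*(-1/4849750) + 1144092*(-1/1374979) = 153/2424875 - 1144092/1374979 = -2774069716713/3334152202625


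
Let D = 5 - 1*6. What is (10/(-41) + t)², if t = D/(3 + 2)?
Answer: 8281/42025 ≈ 0.19705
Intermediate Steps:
D = -1 (D = 5 - 6 = -1)
t = -⅕ (t = -1/(3 + 2) = -1/5 = -1*⅕ = -⅕ ≈ -0.20000)
(10/(-41) + t)² = (10/(-41) - ⅕)² = (10*(-1/41) - ⅕)² = (-10/41 - ⅕)² = (-91/205)² = 8281/42025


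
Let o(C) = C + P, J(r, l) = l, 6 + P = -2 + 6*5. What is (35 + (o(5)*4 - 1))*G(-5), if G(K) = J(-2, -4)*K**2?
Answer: -14200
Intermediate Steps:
P = 22 (P = -6 + (-2 + 6*5) = -6 + (-2 + 30) = -6 + 28 = 22)
o(C) = 22 + C (o(C) = C + 22 = 22 + C)
G(K) = -4*K**2
(35 + (o(5)*4 - 1))*G(-5) = (35 + ((22 + 5)*4 - 1))*(-4*(-5)**2) = (35 + (27*4 - 1))*(-4*25) = (35 + (108 - 1))*(-100) = (35 + 107)*(-100) = 142*(-100) = -14200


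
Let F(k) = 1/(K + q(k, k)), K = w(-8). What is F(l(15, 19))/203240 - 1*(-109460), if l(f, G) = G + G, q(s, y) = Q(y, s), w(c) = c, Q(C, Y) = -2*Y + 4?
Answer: 1779732031999/16259200 ≈ 1.0946e+5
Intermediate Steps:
Q(C, Y) = 4 - 2*Y
q(s, y) = 4 - 2*s
K = -8
l(f, G) = 2*G
F(k) = 1/(-4 - 2*k) (F(k) = 1/(-8 + (4 - 2*k)) = 1/(-4 - 2*k))
F(l(15, 19))/203240 - 1*(-109460) = -1/(4 + 2*(2*19))/203240 - 1*(-109460) = -1/(4 + 2*38)*(1/203240) + 109460 = -1/(4 + 76)*(1/203240) + 109460 = -1/80*(1/203240) + 109460 = -1*1/80*(1/203240) + 109460 = -1/80*1/203240 + 109460 = -1/16259200 + 109460 = 1779732031999/16259200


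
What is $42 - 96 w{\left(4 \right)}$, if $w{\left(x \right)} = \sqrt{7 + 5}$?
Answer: $42 - 192 \sqrt{3} \approx -290.55$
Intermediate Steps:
$w{\left(x \right)} = 2 \sqrt{3}$ ($w{\left(x \right)} = \sqrt{12} = 2 \sqrt{3}$)
$42 - 96 w{\left(4 \right)} = 42 - 96 \cdot 2 \sqrt{3} = 42 - 192 \sqrt{3}$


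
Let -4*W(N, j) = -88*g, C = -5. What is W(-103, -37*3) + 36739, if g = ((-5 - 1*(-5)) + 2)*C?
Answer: 36519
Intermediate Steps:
g = -10 (g = ((-5 - 1*(-5)) + 2)*(-5) = ((-5 + 5) + 2)*(-5) = (0 + 2)*(-5) = 2*(-5) = -10)
W(N, j) = -220 (W(N, j) = -(-22)*(-10) = -1/4*880 = -220)
W(-103, -37*3) + 36739 = -220 + 36739 = 36519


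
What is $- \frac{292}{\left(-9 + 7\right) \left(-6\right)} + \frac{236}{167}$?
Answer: $- \frac{11483}{501} \approx -22.92$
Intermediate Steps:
$- \frac{292}{\left(-9 + 7\right) \left(-6\right)} + \frac{236}{167} = - \frac{292}{\left(-2\right) \left(-6\right)} + 236 \cdot \frac{1}{167} = - \frac{292}{12} + \frac{236}{167} = \left(-292\right) \frac{1}{12} + \frac{236}{167} = - \frac{73}{3} + \frac{236}{167} = - \frac{11483}{501}$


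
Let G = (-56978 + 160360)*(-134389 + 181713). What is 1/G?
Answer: 1/4892449768 ≈ 2.0440e-10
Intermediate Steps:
G = 4892449768 (G = 103382*47324 = 4892449768)
1/G = 1/4892449768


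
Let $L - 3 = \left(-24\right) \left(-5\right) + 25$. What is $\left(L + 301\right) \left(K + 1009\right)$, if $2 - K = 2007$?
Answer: $-447204$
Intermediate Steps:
$K = -2005$ ($K = 2 - 2007 = -2005$)
$L = 148$ ($L = 3 + \left(\left(-24\right) \left(-5\right) + 25\right) = 3 + \left(120 + 25\right) = 3 + 145 = 148$)
$\left(L + 301\right) \left(K + 1009\right) = \left(148 + 301\right) \left(-2005 + 1009\right) = 449 \left(-996\right) = -447204$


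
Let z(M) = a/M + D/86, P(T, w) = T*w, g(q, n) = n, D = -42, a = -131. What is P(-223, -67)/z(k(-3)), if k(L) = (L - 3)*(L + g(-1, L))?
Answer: -23128668/6389 ≈ -3620.1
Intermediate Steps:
k(L) = 2*L*(-3 + L) (k(L) = (L - 3)*(L + L) = (-3 + L)*(2*L) = 2*L*(-3 + L))
z(M) = -21/43 - 131/M (z(M) = -131/M - 42/86 = -131/M - 42*1/86 = -131/M - 21/43 = -21/43 - 131/M)
P(-223, -67)/z(k(-3)) = (-223*(-67))/(-21/43 - 131*(-1/(6*(-3 - 3)))) = 14941/(-21/43 - 131/(2*(-3)*(-6))) = 14941/(-21/43 - 131/36) = 14941/(-6389/1548) = 14941*(-1548/6389) = -23128668/6389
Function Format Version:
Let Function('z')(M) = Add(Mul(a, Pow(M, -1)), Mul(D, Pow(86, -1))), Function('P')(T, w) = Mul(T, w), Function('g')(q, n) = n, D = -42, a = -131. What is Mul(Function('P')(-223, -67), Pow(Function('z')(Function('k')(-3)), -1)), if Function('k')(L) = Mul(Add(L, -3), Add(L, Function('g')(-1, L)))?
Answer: Rational(-23128668, 6389) ≈ -3620.1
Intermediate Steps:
Function('k')(L) = Mul(2, L, Add(-3, L)) (Function('k')(L) = Mul(Add(L, -3), Add(L, L)) = Mul(Add(-3, L), Mul(2, L)) = Mul(2, L, Add(-3, L)))
Function('z')(M) = Add(Rational(-21, 43), Mul(-131, Pow(M, -1))) (Function('z')(M) = Add(Mul(-131, Pow(M, -1)), Mul(-42, Pow(86, -1))) = Add(Mul(-131, Pow(M, -1)), Mul(-42, Rational(1, 86))) = Add(Mul(-131, Pow(M, -1)), Rational(-21, 43)) = Add(Rational(-21, 43), Mul(-131, Pow(M, -1))))
Mul(Function('P')(-223, -67), Pow(Function('z')(Function('k')(-3)), -1)) = Mul(Mul(-223, -67), Pow(Add(Rational(-21, 43), Mul(-131, Pow(Mul(2, -3, Add(-3, -3)), -1))), -1)) = Mul(14941, Pow(Add(Rational(-21, 43), Mul(-131, Pow(Mul(2, -3, -6), -1))), -1)) = Mul(14941, Pow(Add(Rational(-21, 43), Mul(-131, Pow(36, -1))), -1)) = Mul(14941, Pow(Add(Rational(-21, 43), Mul(-131, Rational(1, 36))), -1)) = Mul(14941, Pow(Add(Rational(-21, 43), Rational(-131, 36)), -1)) = Mul(14941, Pow(Rational(-6389, 1548), -1)) = Mul(14941, Rational(-1548, 6389)) = Rational(-23128668, 6389)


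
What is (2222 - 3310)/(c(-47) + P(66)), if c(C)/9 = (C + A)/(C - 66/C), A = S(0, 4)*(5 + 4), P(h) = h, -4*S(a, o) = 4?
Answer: -1165792/82563 ≈ -14.120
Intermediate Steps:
S(a, o) = -1 (S(a, o) = -1/4*4 = -1)
A = -9 (A = -(5 + 4) = -1*9 = -9)
c(C) = 9*(-9 + C)/(C - 66/C) (c(C) = 9*((C - 9)/(C - 66/C)) = 9*((-9 + C)/(C - 66/C)) = 9*(-9 + C)/(C - 66/C))
(2222 - 3310)/(c(-47) + P(66)) = (2222 - 3310)/(9*(-47)*(-9 - 47)/(-66 + (-47)**2) + 66) = -1088/(9*(-47)*(-56)/(-66 + 2209) + 66) = -1088/(9*(-47)*(-56)/2143 + 66) = -1088/(9*(-47)*(1/2143)*(-56) + 66) = -1088/(23688/2143 + 66) = -1088/165126/2143 = -1088*2143/165126 = -1165792/82563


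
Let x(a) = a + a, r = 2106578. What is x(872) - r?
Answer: -2104834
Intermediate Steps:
x(a) = 2*a
x(872) - r = 2*872 - 1*2106578 = 1744 - 2106578 = -2104834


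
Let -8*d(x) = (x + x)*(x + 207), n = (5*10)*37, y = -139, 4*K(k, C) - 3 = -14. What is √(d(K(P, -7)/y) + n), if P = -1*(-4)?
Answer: √2286340267/1112 ≈ 43.000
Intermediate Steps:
P = 4
K(k, C) = -11/4 (K(k, C) = ¾ + (¼)*(-14) = ¾ - 7/2 = -11/4)
n = 1850 (n = 50*37 = 1850)
d(x) = -x*(207 + x)/4 (d(x) = -(x + x)*(x + 207)/8 = -2*x*(207 + x)/8 = -x*(207 + x)/4)
√(d(K(P, -7)/y) + n) = √(-(-11/4/(-139))*(207 - 11/4/(-139))/4 + 1850) = √(-(-11/4*(-1/139))*(207 - 11/4*(-1/139))/4 + 1850) = √(-¼*11/556*(207 + 11/556) + 1850) = √(-¼*11/556*115103/556 + 1850) = √(-1266133/1236544 + 1850) = √(2286340267/1236544) = √2286340267/1112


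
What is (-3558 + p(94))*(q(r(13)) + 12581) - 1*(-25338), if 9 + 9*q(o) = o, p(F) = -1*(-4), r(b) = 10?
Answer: -402191378/9 ≈ -4.4688e+7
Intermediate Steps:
p(F) = 4
q(o) = -1 + o/9
(-3558 + p(94))*(q(r(13)) + 12581) - 1*(-25338) = (-3558 + 4)*((-1 + (⅑)*10) + 12581) - 1*(-25338) = -3554*((-1 + 10/9) + 12581) + 25338 = -3554*(⅑ + 12581) + 25338 = -3554*113230/9 + 25338 = -402419420/9 + 25338 = -402191378/9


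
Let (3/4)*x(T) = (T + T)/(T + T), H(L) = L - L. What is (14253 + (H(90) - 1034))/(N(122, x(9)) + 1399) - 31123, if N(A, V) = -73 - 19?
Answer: -40664542/1307 ≈ -31113.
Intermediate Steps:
H(L) = 0
x(T) = 4/3 (x(T) = 4*((T + T)/(T + T))/3 = 4*((2*T)/((2*T)))/3 = 4*((2*T)*(1/(2*T)))/3 = (4/3)*1 = 4/3)
N(A, V) = -92
(14253 + (H(90) - 1034))/(N(122, x(9)) + 1399) - 31123 = (14253 + (0 - 1034))/(-92 + 1399) - 31123 = (14253 - 1034)/1307 - 31123 = 13219*(1/1307) - 31123 = 13219/1307 - 31123 = -40664542/1307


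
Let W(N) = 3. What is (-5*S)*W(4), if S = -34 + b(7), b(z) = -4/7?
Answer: 3630/7 ≈ 518.57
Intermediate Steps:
b(z) = -4/7 (b(z) = -4*⅐ = -4/7)
S = -242/7 (S = -34 - 4/7 = -242/7 ≈ -34.571)
(-5*S)*W(4) = -5*(-242/7)*3 = (1210/7)*3 = 3630/7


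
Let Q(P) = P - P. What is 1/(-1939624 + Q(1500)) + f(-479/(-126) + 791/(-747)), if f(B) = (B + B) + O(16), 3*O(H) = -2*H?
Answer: -17516746087/3380764632 ≈ -5.1813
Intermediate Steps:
O(H) = -2*H/3 (O(H) = (-2*H)/3 = -2*H/3)
Q(P) = 0
f(B) = -32/3 + 2*B (f(B) = (B + B) - ⅔*16 = 2*B - 32/3 = -32/3 + 2*B)
1/(-1939624 + Q(1500)) + f(-479/(-126) + 791/(-747)) = 1/(-1939624 + 0) + (-32/3 + 2*(-479/(-126) + 791/(-747))) = 1/(-1939624) + (-32/3 + 2*(-479*(-1/126) + 791*(-1/747))) = -1/1939624 + (-32/3 + 2*(479/126 - 791/747)) = -1/1939624 + (-32/3 + 2*(3187/1162)) = -1/1939624 + (-32/3 + 3187/581) = -1/1939624 - 9031/1743 = -17516746087/3380764632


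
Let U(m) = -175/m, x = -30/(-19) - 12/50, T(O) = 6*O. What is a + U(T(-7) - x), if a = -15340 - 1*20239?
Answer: -732346169/20586 ≈ -35575.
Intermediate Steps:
x = 636/475 (x = -30*(-1/19) - 12*1/50 = 30/19 - 6/25 = 636/475 ≈ 1.3389)
a = -35579 (a = -15340 - 20239 = -35579)
a + U(T(-7) - x) = -35579 - 175/(6*(-7) - 1*636/475) = -35579 - 175/(-42 - 636/475) = -35579 - 175/(-20586/475) = -35579 - 175*(-475/20586) = -35579 + 83125/20586 = -732346169/20586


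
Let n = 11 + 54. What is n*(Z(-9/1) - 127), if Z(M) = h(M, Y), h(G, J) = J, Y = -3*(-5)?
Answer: -7280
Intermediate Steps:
Y = 15
Z(M) = 15
n = 65
n*(Z(-9/1) - 127) = 65*(15 - 127) = 65*(-112) = -7280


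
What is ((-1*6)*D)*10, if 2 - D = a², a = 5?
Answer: 1380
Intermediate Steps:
D = -23 (D = 2 - 1*5² = 2 - 1*25 = 2 - 25 = -23)
((-1*6)*D)*10 = (-1*6*(-23))*10 = -6*(-23)*10 = 138*10 = 1380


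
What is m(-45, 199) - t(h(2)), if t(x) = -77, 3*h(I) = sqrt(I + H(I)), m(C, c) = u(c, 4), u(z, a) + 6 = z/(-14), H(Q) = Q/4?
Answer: 795/14 ≈ 56.786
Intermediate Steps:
H(Q) = Q/4 (H(Q) = Q*(1/4) = Q/4)
u(z, a) = -6 - z/14 (u(z, a) = -6 + z/(-14) = -6 + z*(-1/14) = -6 - z/14)
m(C, c) = -6 - c/14
h(I) = sqrt(5)*sqrt(I)/6 (h(I) = sqrt(I + I/4)/3 = sqrt(5*I/4)/3 = (sqrt(5)*sqrt(I)/2)/3 = sqrt(5)*sqrt(I)/6)
m(-45, 199) - t(h(2)) = (-6 - 1/14*199) - 1*(-77) = (-6 - 199/14) + 77 = -283/14 + 77 = 795/14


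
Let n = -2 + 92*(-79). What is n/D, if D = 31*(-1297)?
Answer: 7270/40207 ≈ 0.18081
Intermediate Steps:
n = -7270 (n = -2 - 7268 = -7270)
D = -40207
n/D = -7270/(-40207) = -7270*(-1/40207) = 7270/40207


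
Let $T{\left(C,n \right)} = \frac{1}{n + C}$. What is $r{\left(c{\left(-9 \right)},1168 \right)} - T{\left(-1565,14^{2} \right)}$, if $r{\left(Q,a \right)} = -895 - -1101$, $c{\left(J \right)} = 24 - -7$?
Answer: $\frac{282015}{1369} \approx 206.0$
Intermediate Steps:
$c{\left(J \right)} = 31$ ($c{\left(J \right)} = 24 + 7 = 31$)
$T{\left(C,n \right)} = \frac{1}{C + n}$
$r{\left(Q,a \right)} = 206$ ($r{\left(Q,a \right)} = -895 + 1101 = 206$)
$r{\left(c{\left(-9 \right)},1168 \right)} - T{\left(-1565,14^{2} \right)} = 206 - \frac{1}{-1565 + 14^{2}} = 206 - \frac{1}{-1565 + 196} = 206 - \frac{1}{-1369} = 206 - - \frac{1}{1369} = 206 + \frac{1}{1369} = \frac{282015}{1369}$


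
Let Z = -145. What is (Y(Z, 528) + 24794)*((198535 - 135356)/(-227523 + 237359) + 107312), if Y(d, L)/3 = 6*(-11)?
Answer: 6490786083639/2459 ≈ 2.6396e+9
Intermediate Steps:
Y(d, L) = -198 (Y(d, L) = 3*(6*(-11)) = 3*(-66) = -198)
(Y(Z, 528) + 24794)*((198535 - 135356)/(-227523 + 237359) + 107312) = (-198 + 24794)*((198535 - 135356)/(-227523 + 237359) + 107312) = 24596*(63179/9836 + 107312) = 24596*(1055584011/9836) = 6490786083639/2459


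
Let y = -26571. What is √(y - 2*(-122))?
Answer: I*√26327 ≈ 162.26*I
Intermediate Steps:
√(y - 2*(-122)) = √(-26571 - 2*(-122)) = √(-26571 + 244) = √(-26327) = I*√26327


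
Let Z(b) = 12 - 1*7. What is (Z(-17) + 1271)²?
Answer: 1628176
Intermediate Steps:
Z(b) = 5 (Z(b) = 12 - 7 = 5)
(Z(-17) + 1271)² = (5 + 1271)² = 1276² = 1628176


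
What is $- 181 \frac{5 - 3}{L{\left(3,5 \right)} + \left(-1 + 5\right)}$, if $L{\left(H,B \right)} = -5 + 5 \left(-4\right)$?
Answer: $\frac{362}{21} \approx 17.238$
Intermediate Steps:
$L{\left(H,B \right)} = -25$ ($L{\left(H,B \right)} = -5 - 20 = -25$)
$- 181 \frac{5 - 3}{L{\left(3,5 \right)} + \left(-1 + 5\right)} = - 181 \frac{5 - 3}{-25 + \left(-1 + 5\right)} = - 181 \frac{2}{-25 + 4} = - 181 \frac{2}{-21} = - 181 \cdot 2 \left(- \frac{1}{21}\right) = \left(-181\right) \left(- \frac{2}{21}\right) = \frac{362}{21}$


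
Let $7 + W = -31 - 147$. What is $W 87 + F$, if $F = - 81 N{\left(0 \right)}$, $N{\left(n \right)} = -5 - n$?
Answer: $-15690$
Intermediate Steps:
$W = -185$ ($W = -7 - 178 = -185$)
$F = 405$ ($F = - 81 \left(-5 - 0\right) = - 81 \left(-5 + 0\right) = \left(-81\right) \left(-5\right) = 405$)
$W 87 + F = \left(-185\right) 87 + 405 = -16095 + 405 = -15690$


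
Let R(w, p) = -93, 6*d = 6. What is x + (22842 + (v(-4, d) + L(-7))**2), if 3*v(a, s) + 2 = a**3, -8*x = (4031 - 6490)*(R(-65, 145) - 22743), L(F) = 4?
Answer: -13992099/2 ≈ -6.9960e+6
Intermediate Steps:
d = 1 (d = (1/6)*6 = 1)
x = -14038431/2 (x = -(4031 - 6490)*(-93 - 22743)/8 = -(-2459)*(-22836)/8 = -1/8*56153724 = -14038431/2 ≈ -7.0192e+6)
v(a, s) = -2/3 + a**3/3
x + (22842 + (v(-4, d) + L(-7))**2) = -14038431/2 + (22842 + ((-2/3 + (1/3)*(-4)**3) + 4)**2) = -14038431/2 + (22842 + ((-2/3 + (1/3)*(-64)) + 4)**2) = -14038431/2 + (22842 + ((-2/3 - 64/3) + 4)**2) = -14038431/2 + (22842 + (-22 + 4)**2) = -14038431/2 + (22842 + (-18)**2) = -14038431/2 + (22842 + 324) = -14038431/2 + 23166 = -13992099/2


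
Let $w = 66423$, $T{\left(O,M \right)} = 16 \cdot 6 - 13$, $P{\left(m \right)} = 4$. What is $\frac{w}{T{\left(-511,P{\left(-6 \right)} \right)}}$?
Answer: $\frac{66423}{83} \approx 800.28$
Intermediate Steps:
$T{\left(O,M \right)} = 83$ ($T{\left(O,M \right)} = 96 - 13 = 83$)
$\frac{w}{T{\left(-511,P{\left(-6 \right)} \right)}} = \frac{66423}{83}$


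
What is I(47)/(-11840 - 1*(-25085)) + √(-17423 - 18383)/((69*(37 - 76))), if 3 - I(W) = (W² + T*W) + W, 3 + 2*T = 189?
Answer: -2208/4415 - I*√35806/2691 ≈ -0.50011 - 0.070318*I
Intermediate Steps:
T = 93 (T = -3/2 + (½)*189 = -3/2 + 189/2 = 93)
I(W) = 3 - W² - 94*W (I(W) = 3 - ((W² + 93*W) + W) = 3 - (W² + 94*W) = 3 + (-W² - 94*W) = 3 - W² - 94*W)
I(47)/(-11840 - 1*(-25085)) + √(-17423 - 18383)/((69*(37 - 76))) = (3 - 1*47² - 94*47)/(-11840 - 1*(-25085)) + √(-17423 - 18383)/((69*(37 - 76))) = (3 - 1*2209 - 4418)/(-11840 + 25085) + √(-35806)/((69*(-39))) = (3 - 2209 - 4418)/13245 + (I*√35806)/(-2691) = -6624*1/13245 + (I*√35806)*(-1/2691) = -2208/4415 - I*√35806/2691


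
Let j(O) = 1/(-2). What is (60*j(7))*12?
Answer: -360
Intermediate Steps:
j(O) = -1/2
(60*j(7))*12 = (60*(-1/2))*12 = -30*12 = -360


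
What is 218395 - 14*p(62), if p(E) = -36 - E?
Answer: 219767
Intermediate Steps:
218395 - 14*p(62) = 218395 - 14*(-36 - 1*62) = 218395 - 14*(-36 - 62) = 218395 - 14*(-98) = 218395 + 1372 = 219767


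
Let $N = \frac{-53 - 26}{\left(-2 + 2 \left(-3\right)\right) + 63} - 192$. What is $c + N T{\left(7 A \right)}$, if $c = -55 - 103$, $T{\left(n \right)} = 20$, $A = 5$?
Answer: $- \frac{44294}{11} \approx -4026.7$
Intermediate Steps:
$c = -158$
$N = - \frac{10639}{55}$ ($N = - \frac{79}{\left(-2 - 6\right) + 63} - 192 = - \frac{79}{-8 + 63} - 192 = - \frac{79}{55} - 192 = - \frac{10639}{55} \approx -193.44$)
$c + N T{\left(7 A \right)} = -158 - \frac{42556}{11} = - \frac{44294}{11}$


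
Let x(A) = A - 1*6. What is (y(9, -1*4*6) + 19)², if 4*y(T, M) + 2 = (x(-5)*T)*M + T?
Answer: 6046681/16 ≈ 3.7792e+5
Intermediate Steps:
x(A) = -6 + A (x(A) = A - 6 = -6 + A)
y(T, M) = -½ + T/4 - 11*M*T/4 (y(T, M) = -½ + (((-6 - 5)*T)*M + T)/4 = -½ + ((-11*T)*M + T)/4 = -½ + (-11*M*T + T)/4 = -½ + (T - 11*M*T)/4 = -½ + (T/4 - 11*M*T/4) = -½ + T/4 - 11*M*T/4)
(y(9, -1*4*6) + 19)² = ((-½ + (¼)*9 - 11/4*-1*4*6*9) + 19)² = ((-½ + 9/4 - 11/4*(-4*6)*9) + 19)² = ((-½ + 9/4 - 11/4*(-24)*9) + 19)² = ((-½ + 9/4 + 594) + 19)² = (2383/4 + 19)² = (2459/4)² = 6046681/16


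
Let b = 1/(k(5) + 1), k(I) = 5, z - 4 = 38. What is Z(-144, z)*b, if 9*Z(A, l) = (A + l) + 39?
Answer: -7/6 ≈ -1.1667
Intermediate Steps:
z = 42 (z = 4 + 38 = 42)
b = 1/6 (b = 1/(5 + 1) = 1/6 ≈ 0.16667)
Z(A, l) = 13/3 + A/9 + l/9 (Z(A, l) = ((A + l) + 39)/9 = (39 + A + l)/9 = 13/3 + A/9 + l/9)
Z(-144, z)*b = (13/3 + (1/9)*(-144) + (1/9)*42)*(1/6) = (13/3 - 16 + 14/3)*(1/6) = -7*1/6 = -7/6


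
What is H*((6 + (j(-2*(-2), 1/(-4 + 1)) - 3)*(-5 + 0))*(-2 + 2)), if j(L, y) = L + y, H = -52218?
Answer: 0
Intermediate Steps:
H*((6 + (j(-2*(-2), 1/(-4 + 1)) - 3)*(-5 + 0))*(-2 + 2)) = -52218*(6 + ((-2*(-2) + 1/(-4 + 1)) - 3)*(-5 + 0))*(-2 + 2) = -52218*(6 + ((4 + 1/(-3)) - 3)*(-5))*0 = -52218*(6 + ((4 - ⅓) - 3)*(-5))*0 = -52218*(6 + (11/3 - 3)*(-5))*0 = -52218*(6 + (⅔)*(-5))*0 = -52218*(6 - 10/3)*0 = -139248*0 = -52218*0 = 0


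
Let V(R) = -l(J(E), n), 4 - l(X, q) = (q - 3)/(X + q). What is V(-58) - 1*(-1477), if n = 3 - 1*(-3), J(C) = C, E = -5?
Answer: 1476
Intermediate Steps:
n = 6 (n = 3 + 3 = 6)
l(X, q) = 4 - (-3 + q)/(X + q) (l(X, q) = 4 - (q - 3)/(X + q) = 4 - (-3 + q)/(X + q))
V(R) = -1 (V(R) = -(3 + 3*6 + 4*(-5))/(-5 + 6) = -(3 + 18 - 20)/1 = -1)
V(-58) - 1*(-1477) = -1 - 1*(-1477) = -1 + 1477 = 1476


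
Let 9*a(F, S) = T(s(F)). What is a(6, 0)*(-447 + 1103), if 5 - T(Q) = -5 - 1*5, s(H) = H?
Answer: 3280/3 ≈ 1093.3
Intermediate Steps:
T(Q) = 15 (T(Q) = 5 - (-5 - 1*5) = 5 - (-5 - 5) = 5 - 1*(-10) = 5 + 10 = 15)
a(F, S) = 5/3 (a(F, S) = (1/9)*15 = 5/3)
a(6, 0)*(-447 + 1103) = 5*(-447 + 1103)/3 = (5/3)*656 = 3280/3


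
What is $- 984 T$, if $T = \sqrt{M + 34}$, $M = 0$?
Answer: $- 984 \sqrt{34} \approx -5737.7$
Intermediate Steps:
$T = \sqrt{34}$ ($T = \sqrt{0 + 34} = \sqrt{34} \approx 5.8309$)
$- 984 T = - 984 \sqrt{34}$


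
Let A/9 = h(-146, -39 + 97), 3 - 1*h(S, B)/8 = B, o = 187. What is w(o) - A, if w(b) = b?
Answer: 4147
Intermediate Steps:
h(S, B) = 24 - 8*B
A = -3960 (A = 9*(24 - 8*(-39 + 97)) = 9*(24 - 8*58) = 9*(24 - 464) = 9*(-440) = -3960)
w(o) - A = 187 - 1*(-3960) = 187 + 3960 = 4147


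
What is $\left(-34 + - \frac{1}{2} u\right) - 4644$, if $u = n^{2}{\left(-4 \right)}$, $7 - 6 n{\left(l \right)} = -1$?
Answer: $- \frac{42110}{9} \approx -4678.9$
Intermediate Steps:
$n{\left(l \right)} = \frac{4}{3}$ ($n{\left(l \right)} = \frac{7}{6} - - \frac{1}{6} = \frac{7}{6} + \frac{1}{6} = \frac{4}{3}$)
$u = \frac{16}{9}$ ($u = \left(\frac{4}{3}\right)^{2} = \frac{16}{9} \approx 1.7778$)
$\left(-34 + - \frac{1}{2} u\right) - 4644 = \left(-34 + - \frac{1}{2} \cdot \frac{16}{9}\right) - 4644 = \left(-34 + \left(-1\right) \frac{1}{2} \cdot \frac{16}{9}\right) - 4644 = \left(-34 - \frac{8}{9}\right) - 4644 = - \frac{314}{9} - 4644 = - \frac{42110}{9}$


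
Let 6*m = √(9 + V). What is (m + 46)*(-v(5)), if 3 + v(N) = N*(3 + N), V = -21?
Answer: -1702 - 37*I*√3/3 ≈ -1702.0 - 21.362*I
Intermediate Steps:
v(N) = -3 + N*(3 + N)
m = I*√3/3 (m = √(9 - 21)/6 = √(-12)/6 = (2*I*√3)/6 = I*√3/3 ≈ 0.57735*I)
(m + 46)*(-v(5)) = (I*√3/3 + 46)*(-(-3 + 5² + 3*5)) = (46 + I*√3/3)*(-(-3 + 25 + 15)) = (46 + I*√3/3)*(-1*37) = (46 + I*√3/3)*(-37) = -1702 - 37*I*√3/3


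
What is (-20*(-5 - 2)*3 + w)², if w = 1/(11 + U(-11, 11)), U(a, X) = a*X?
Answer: 2134347601/12100 ≈ 1.7639e+5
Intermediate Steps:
U(a, X) = X*a
w = -1/110 (w = 1/(11 + 11*(-11)) = 1/(11 - 121) = 1/(-110) = -1/110 ≈ -0.0090909)
(-20*(-5 - 2)*3 + w)² = (-20*(-5 - 2)*3 - 1/110)² = (-20*(-7)*3 - 1/110)² = (-4*(-35)*3 - 1/110)² = (140*3 - 1/110)² = (420 - 1/110)² = (46199/110)² = 2134347601/12100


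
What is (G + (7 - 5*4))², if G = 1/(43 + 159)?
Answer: 6890625/40804 ≈ 168.87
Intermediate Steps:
G = 1/202 ≈ 0.0049505
(G + (7 - 5*4))² = (1/202 + (7 - 5*4))² = (1/202 + (7 - 20))² = (1/202 - 13)² = (-2625/202)² = 6890625/40804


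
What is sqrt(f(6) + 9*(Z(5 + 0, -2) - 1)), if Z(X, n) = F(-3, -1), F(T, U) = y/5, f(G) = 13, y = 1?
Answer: sqrt(145)/5 ≈ 2.4083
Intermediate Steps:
F(T, U) = 1/5
Z(X, n) = 1/5
sqrt(f(6) + 9*(Z(5 + 0, -2) - 1)) = sqrt(13 + 9*(1/5 - 1)) = sqrt(13 + 9*(-4/5)) = sqrt(13 - 36/5) = sqrt(29/5) = sqrt(145)/5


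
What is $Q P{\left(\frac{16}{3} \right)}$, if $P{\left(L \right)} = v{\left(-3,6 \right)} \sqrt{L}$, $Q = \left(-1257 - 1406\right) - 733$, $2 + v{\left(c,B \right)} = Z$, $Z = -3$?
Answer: $22640 \sqrt{3} \approx 39214.0$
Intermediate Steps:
$v{\left(c,B \right)} = -5$ ($v{\left(c,B \right)} = -2 - 3 = -5$)
$Q = -3396$ ($Q = -2663 - 733 = -3396$)
$P{\left(L \right)} = - 5 \sqrt{L}$
$Q P{\left(\frac{16}{3} \right)} = - 3396 \left(- 5 \sqrt{\frac{16}{3}}\right) = - 3396 \left(- 5 \frac{4 \sqrt{3}}{3}\right) = - 3396 \left(- \frac{20 \sqrt{3}}{3}\right) = 22640 \sqrt{3}$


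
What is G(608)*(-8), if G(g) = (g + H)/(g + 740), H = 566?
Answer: -2348/337 ≈ -6.9674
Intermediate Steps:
G(g) = (566 + g)/(740 + g) (G(g) = (g + 566)/(g + 740) = (566 + g)/(740 + g))
G(608)*(-8) = ((566 + 608)/(740 + 608))*(-8) = (1174/1348)*(-8) = ((1/1348)*1174)*(-8) = (587/674)*(-8) = -2348/337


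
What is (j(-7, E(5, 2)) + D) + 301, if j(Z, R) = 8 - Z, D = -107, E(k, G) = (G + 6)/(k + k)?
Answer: 209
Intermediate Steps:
E(k, G) = (6 + G)/(2*k) (E(k, G) = (6 + G)/((2*k)) = (6 + G)*(1/(2*k)) = (6 + G)/(2*k))
(j(-7, E(5, 2)) + D) + 301 = ((8 - 1*(-7)) - 107) + 301 = ((8 + 7) - 107) + 301 = (15 - 107) + 301 = -92 + 301 = 209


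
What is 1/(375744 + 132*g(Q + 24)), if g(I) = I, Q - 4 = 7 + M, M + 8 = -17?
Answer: 1/377064 ≈ 2.6521e-6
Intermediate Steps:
M = -25 (M = -8 - 17 = -25)
Q = -14 (Q = 4 + (7 - 25) = 4 - 18 = -14)
1/(375744 + 132*g(Q + 24)) = 1/(375744 + 132*(-14 + 24)) = 1/(375744 + 132*10) = 1/(375744 + 1320) = 1/377064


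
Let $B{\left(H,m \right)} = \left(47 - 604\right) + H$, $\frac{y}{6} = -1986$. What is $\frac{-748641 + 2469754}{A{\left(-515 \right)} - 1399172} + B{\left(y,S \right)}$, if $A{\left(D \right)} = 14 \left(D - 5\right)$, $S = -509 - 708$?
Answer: $- \frac{17544396909}{1406452} \approx -12474.0$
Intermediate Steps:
$S = -1217$ ($S = -509 - 708 = -1217$)
$y = -11916$ ($y = 6 \left(-1986\right) = -11916$)
$B{\left(H,m \right)} = -557 + H$
$A{\left(D \right)} = -70 + 14 D$ ($A{\left(D \right)} = 14 \left(-5 + D\right) = -70 + 14 D$)
$\frac{-748641 + 2469754}{A{\left(-515 \right)} - 1399172} + B{\left(y,S \right)} = \frac{-748641 + 2469754}{\left(-70 + 14 \left(-515\right)\right) - 1399172} - 12473 = \frac{1721113}{\left(-70 - 7210\right) - 1399172} - 12473 = \frac{1721113}{-7280 - 1399172} - 12473 = \frac{1721113}{-1406452} - 12473 = 1721113 \left(- \frac{1}{1406452}\right) - 12473 = - \frac{1721113}{1406452} - 12473 = - \frac{17544396909}{1406452}$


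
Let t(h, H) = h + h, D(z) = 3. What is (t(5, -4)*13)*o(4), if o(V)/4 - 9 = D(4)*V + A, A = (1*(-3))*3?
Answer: 6240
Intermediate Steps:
A = -9 (A = -3*3 = -9)
t(h, H) = 2*h
o(V) = 12*V (o(V) = 36 + 4*(3*V - 9) = 36 + 4*(-9 + 3*V) = 36 + (-36 + 12*V) = 12*V)
(t(5, -4)*13)*o(4) = ((2*5)*13)*(12*4) = (10*13)*48 = 130*48 = 6240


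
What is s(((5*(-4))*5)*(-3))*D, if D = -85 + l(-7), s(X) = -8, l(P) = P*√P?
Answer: 680 + 56*I*√7 ≈ 680.0 + 148.16*I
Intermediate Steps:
l(P) = P^(3/2)
D = -85 - 7*I*√7 (D = -85 + (-7)^(3/2) = -85 - 7*I*√7 ≈ -85.0 - 18.52*I)
s(((5*(-4))*5)*(-3))*D = -8*(-85 - 7*I*√7) = 680 + 56*I*√7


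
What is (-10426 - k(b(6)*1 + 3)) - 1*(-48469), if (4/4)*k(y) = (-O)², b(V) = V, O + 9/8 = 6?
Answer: 2433231/64 ≈ 38019.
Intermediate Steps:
O = 39/8 (O = -9/8 + 6 = 39/8 ≈ 4.8750)
k(y) = 1521/64 (k(y) = (-1*39/8)² = (-39/8)² = 1521/64)
(-10426 - k(b(6)*1 + 3)) - 1*(-48469) = (-10426 - 1*1521/64) - 1*(-48469) = (-10426 - 1521/64) + 48469 = -668785/64 + 48469 = 2433231/64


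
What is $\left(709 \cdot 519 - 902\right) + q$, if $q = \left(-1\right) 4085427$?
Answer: $-3718358$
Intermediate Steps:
$q = -4085427$
$\left(709 \cdot 519 - 902\right) + q = \left(709 \cdot 519 - 902\right) - 4085427 = \left(367971 - 902\right) - 4085427 = 367069 - 4085427 = -3718358$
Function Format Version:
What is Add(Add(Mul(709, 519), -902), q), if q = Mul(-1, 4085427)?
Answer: -3718358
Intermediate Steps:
q = -4085427
Add(Add(Mul(709, 519), -902), q) = Add(Add(Mul(709, 519), -902), -4085427) = Add(Add(367971, -902), -4085427) = Add(367069, -4085427) = -3718358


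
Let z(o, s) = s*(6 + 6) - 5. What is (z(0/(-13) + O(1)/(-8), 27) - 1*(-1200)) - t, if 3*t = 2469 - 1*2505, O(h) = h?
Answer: 1531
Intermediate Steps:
z(o, s) = -5 + 12*s (z(o, s) = s*12 - 5 = 12*s - 5 = -5 + 12*s)
t = -12 (t = (2469 - 1*2505)/3 = (2469 - 2505)/3 = (⅓)*(-36) = -12)
(z(0/(-13) + O(1)/(-8), 27) - 1*(-1200)) - t = ((-5 + 12*27) - 1*(-1200)) - 1*(-12) = ((-5 + 324) + 1200) + 12 = (319 + 1200) + 12 = 1519 + 12 = 1531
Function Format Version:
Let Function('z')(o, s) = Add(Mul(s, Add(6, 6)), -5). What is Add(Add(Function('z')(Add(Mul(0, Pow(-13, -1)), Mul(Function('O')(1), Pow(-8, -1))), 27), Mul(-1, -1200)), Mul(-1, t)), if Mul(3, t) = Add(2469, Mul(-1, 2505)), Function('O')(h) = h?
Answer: 1531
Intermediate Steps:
Function('z')(o, s) = Add(-5, Mul(12, s)) (Function('z')(o, s) = Add(Mul(s, 12), -5) = Add(Mul(12, s), -5) = Add(-5, Mul(12, s)))
t = -12 (t = Mul(Rational(1, 3), Add(2469, Mul(-1, 2505))) = Mul(Rational(1, 3), Add(2469, -2505)) = Mul(Rational(1, 3), -36) = -12)
Add(Add(Function('z')(Add(Mul(0, Pow(-13, -1)), Mul(Function('O')(1), Pow(-8, -1))), 27), Mul(-1, -1200)), Mul(-1, t)) = Add(Add(Add(-5, Mul(12, 27)), Mul(-1, -1200)), Mul(-1, -12)) = Add(Add(Add(-5, 324), 1200), 12) = Add(Add(319, 1200), 12) = Add(1519, 12) = 1531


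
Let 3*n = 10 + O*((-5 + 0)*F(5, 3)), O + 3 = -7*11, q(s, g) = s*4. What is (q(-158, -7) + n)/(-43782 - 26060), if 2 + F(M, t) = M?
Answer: 343/104763 ≈ 0.0032741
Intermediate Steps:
F(M, t) = -2 + M
q(s, g) = 4*s
O = -80 (O = -3 - 7*11 = -3 - 77 = -80)
n = 1210/3 (n = (10 - 80*(-5 + 0)*(-2 + 5))/3 = (10 - (-400)*3)/3 = (10 - 80*(-15))/3 = (10 + 1200)/3 = (⅓)*1210 = 1210/3 ≈ 403.33)
(q(-158, -7) + n)/(-43782 - 26060) = (4*(-158) + 1210/3)/(-43782 - 26060) = (-632 + 1210/3)/(-69842) = -686/3*(-1/69842) = 343/104763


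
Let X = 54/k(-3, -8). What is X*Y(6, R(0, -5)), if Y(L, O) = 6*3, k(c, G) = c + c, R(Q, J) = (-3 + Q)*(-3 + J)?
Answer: -162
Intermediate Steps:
R(Q, J) = (-3 + J)*(-3 + Q)
k(c, G) = 2*c
Y(L, O) = 18
X = -9 (X = 54/((2*(-3))) = 54/(-6) = 54*(-⅙) = -9)
X*Y(6, R(0, -5)) = -9*18 = -162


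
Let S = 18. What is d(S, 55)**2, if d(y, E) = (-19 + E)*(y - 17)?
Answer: 1296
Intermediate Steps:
d(y, E) = (-19 + E)*(-17 + y)
d(S, 55)**2 = (323 - 19*18 - 17*55 + 55*18)**2 = (323 - 342 - 935 + 990)**2 = 36**2 = 1296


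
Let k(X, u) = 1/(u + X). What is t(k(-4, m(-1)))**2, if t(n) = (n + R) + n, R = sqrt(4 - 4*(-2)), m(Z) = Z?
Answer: 304/25 - 8*sqrt(3)/5 ≈ 9.3887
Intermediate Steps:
k(X, u) = 1/(X + u)
R = 2*sqrt(3) (R = sqrt(4 + 8) = sqrt(12) = 2*sqrt(3) ≈ 3.4641)
t(n) = 2*n + 2*sqrt(3) (t(n) = (n + 2*sqrt(3)) + n = 2*n + 2*sqrt(3))
t(k(-4, m(-1)))**2 = (2/(-4 - 1) + 2*sqrt(3))**2 = (2/(-5) + 2*sqrt(3))**2 = (2*(-1/5) + 2*sqrt(3))**2 = (-2/5 + 2*sqrt(3))**2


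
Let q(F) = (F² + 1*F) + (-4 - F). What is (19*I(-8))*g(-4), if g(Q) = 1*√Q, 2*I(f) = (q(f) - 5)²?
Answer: 57475*I ≈ 57475.0*I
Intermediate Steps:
q(F) = -4 + F² (q(F) = (F² + F) + (-4 - F) = (F + F²) + (-4 - F) = -4 + F²)
I(f) = (-9 + f²)²/2 (I(f) = ((-4 + f²) - 5)²/2 = (-9 + f²)²/2)
g(Q) = √Q
(19*I(-8))*g(-4) = (19*((-9 + (-8)²)²/2))*√(-4) = (19*((-9 + 64)²/2))*(2*I) = (19*((½)*55²))*(2*I) = (19*((½)*3025))*(2*I) = (19*(3025/2))*(2*I) = 57475*(2*I)/2 = 57475*I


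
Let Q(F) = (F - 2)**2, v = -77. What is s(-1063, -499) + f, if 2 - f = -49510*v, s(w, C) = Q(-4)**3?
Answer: -3765612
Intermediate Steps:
Q(F) = (-2 + F)**2
s(w, C) = 46656 (s(w, C) = ((-2 - 4)**2)**3 = ((-6)**2)**3 = 36**3 = 46656)
f = -3812268 (f = 2 - (-49510)*(-77) = 2 - 1*3812270 = 2 - 3812270 = -3812268)
s(-1063, -499) + f = 46656 - 3812268 = -3765612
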